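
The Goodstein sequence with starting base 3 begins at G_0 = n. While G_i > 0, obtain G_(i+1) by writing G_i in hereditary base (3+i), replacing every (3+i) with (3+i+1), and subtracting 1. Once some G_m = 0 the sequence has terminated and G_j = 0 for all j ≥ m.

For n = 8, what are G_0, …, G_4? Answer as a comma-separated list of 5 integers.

8, 9, 10, 11, 11

step 0: 8 = 2·3 + 2; sub 4 for 3: 2·4 + 2; = 10; G_1 = 10−1 = 9
step 1: 9 = 2·4 + 1; sub 5 for 4: 2·5 + 1; = 11; G_2 = 11−1 = 10
step 2: 10 = 2·5; sub 6 for 5: 2·6; = 12; G_3 = 12−1 = 11
step 3: 11 = 6 + 5; sub 7 for 6: 7 + 5; = 12; G_4 = 12−1 = 11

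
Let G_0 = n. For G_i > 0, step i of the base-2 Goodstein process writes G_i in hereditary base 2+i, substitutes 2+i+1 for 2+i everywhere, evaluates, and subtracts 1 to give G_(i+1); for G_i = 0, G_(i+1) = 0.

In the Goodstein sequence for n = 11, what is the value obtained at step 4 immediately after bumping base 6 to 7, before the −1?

5764802

[0] 11 ≡ 2^(2 + 1) + 2 + 1 (base 2). Lift 3: 85. −1: 84.
[1] 84 ≡ 3^(3 + 1) + 3 (base 3). Lift 4: 1028. −1: 1027.
[2] 1027 ≡ 4^(4 + 1) + 3 (base 4). Lift 5: 15628. −1: 15627.
[3] 15627 ≡ 5^(5 + 1) + 2 (base 5). Lift 6: 279938. −1: 279937.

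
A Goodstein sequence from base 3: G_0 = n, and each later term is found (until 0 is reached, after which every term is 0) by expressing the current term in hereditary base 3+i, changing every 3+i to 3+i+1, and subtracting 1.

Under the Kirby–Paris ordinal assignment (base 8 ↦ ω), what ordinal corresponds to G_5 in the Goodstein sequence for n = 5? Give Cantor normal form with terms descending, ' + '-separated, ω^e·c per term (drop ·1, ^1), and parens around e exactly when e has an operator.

3

(0) 5|_3 = 3 + 2 ↦ 4 + 2|_4 = 6 ⇒ 5
(1) 5|_4 = 4 + 1 ↦ 5 + 1|_5 = 6 ⇒ 5
(2) 5|_5 = 5 ↦ 6|_6 = 6 ⇒ 5
(3) 5|_6 = 5 ↦ 5|_7 = 5 ⇒ 4
(4) 4|_7 = 4 ↦ 4|_8 = 4 ⇒ 3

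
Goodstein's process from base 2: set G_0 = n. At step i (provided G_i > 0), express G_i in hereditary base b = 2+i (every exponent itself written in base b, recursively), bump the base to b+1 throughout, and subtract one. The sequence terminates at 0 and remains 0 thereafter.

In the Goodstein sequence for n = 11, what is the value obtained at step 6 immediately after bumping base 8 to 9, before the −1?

2749609303

step 0: 11 = 2^(2 + 1) + 2 + 1; sub 3 for 2: 3^(3 + 1) + 3 + 1; = 85; G_1 = 85−1 = 84
step 1: 84 = 3^(3 + 1) + 3; sub 4 for 3: 4^(4 + 1) + 4; = 1028; G_2 = 1028−1 = 1027
step 2: 1027 = 4^(4 + 1) + 3; sub 5 for 4: 5^(5 + 1) + 3; = 15628; G_3 = 15628−1 = 15627
step 3: 15627 = 5^(5 + 1) + 2; sub 6 for 5: 6^(6 + 1) + 2; = 279938; G_4 = 279938−1 = 279937
step 4: 279937 = 6^(6 + 1) + 1; sub 7 for 6: 7^(7 + 1) + 1; = 5764802; G_5 = 5764802−1 = 5764801
step 5: 5764801 = 7^(7 + 1); sub 8 for 7: 8^(8 + 1); = 134217728; G_6 = 134217728−1 = 134217727
step 6: 134217727 = 7·8^8 + 7·8^7 + 7·8^6 + 7·8^5 + 7·8^4 + 7·8^3 + 7·8^2 + 7·8 + 7; sub 9 for 8: 7·9^9 + 7·9^7 + 7·9^6 + 7·9^5 + 7·9^4 + 7·9^3 + 7·9^2 + 7·9 + 7; = 2749609303; G_7 = 2749609303−1 = 2749609302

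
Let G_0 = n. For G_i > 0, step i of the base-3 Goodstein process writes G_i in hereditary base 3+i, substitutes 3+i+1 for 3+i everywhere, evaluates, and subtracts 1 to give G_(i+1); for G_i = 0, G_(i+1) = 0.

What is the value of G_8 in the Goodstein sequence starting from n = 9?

G_0=9  [base 3] 3^2  →[3↦4]→  4^2 = 16  −1 ⇒ G_1=15
G_1=15  [base 4] 3·4 + 3  →[4↦5]→  3·5 + 3 = 18  −1 ⇒ G_2=17
G_2=17  [base 5] 3·5 + 2  →[5↦6]→  3·6 + 2 = 20  −1 ⇒ G_3=19
G_3=19  [base 6] 3·6 + 1  →[6↦7]→  3·7 + 1 = 22  −1 ⇒ G_4=21
G_4=21  [base 7] 3·7  →[7↦8]→  3·8 = 24  −1 ⇒ G_5=23
G_5=23  [base 8] 2·8 + 7  →[8↦9]→  2·9 + 7 = 25  −1 ⇒ G_6=24
G_6=24  [base 9] 2·9 + 6  →[9↦10]→  2·10 + 6 = 26  −1 ⇒ G_7=25
G_7=25  [base 10] 2·10 + 5  →[10↦11]→  2·11 + 5 = 27  −1 ⇒ G_8=26

26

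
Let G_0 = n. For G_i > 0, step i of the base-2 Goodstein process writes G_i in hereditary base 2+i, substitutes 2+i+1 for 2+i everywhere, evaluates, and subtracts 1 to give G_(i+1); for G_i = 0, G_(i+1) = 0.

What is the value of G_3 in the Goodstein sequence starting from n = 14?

G_0=14  [base 2] 2^(2 + 1) + 2^2 + 2  →[2↦3]→  3^(3 + 1) + 3^3 + 3 = 111  −1 ⇒ G_1=110
G_1=110  [base 3] 3^(3 + 1) + 3^3 + 2  →[3↦4]→  4^(4 + 1) + 4^4 + 2 = 1282  −1 ⇒ G_2=1281
G_2=1281  [base 4] 4^(4 + 1) + 4^4 + 1  →[4↦5]→  5^(5 + 1) + 5^5 + 1 = 18751  −1 ⇒ G_3=18750
G_3=18750  [base 5] 5^(5 + 1) + 5^5  →[5↦6]→  6^(6 + 1) + 6^6 = 326592  −1 ⇒ G_4=326591

18750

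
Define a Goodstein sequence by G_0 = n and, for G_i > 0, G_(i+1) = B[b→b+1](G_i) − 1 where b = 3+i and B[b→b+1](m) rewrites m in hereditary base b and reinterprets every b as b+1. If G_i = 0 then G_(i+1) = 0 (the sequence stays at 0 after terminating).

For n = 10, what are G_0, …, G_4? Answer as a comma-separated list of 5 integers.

10, 16, 24, 27, 30

G_0 = 10. HB_3(10) = 3^2 + 1. Bump = 17. G_1 = 16.
G_1 = 16. HB_4(16) = 4^2. Bump = 25. G_2 = 24.
G_2 = 24. HB_5(24) = 4·5 + 4. Bump = 28. G_3 = 27.
G_3 = 27. HB_6(27) = 4·6 + 3. Bump = 31. G_4 = 30.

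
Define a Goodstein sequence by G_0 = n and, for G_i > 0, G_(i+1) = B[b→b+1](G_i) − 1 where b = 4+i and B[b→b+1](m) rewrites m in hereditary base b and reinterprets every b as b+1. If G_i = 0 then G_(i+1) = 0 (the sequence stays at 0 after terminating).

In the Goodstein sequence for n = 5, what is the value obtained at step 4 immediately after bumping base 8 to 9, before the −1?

G_0=5  [base 4] 4 + 1  →[4↦5]→  5 + 1 = 6  −1 ⇒ G_1=5
G_1=5  [base 5] 5  →[5↦6]→  6 = 6  −1 ⇒ G_2=5
G_2=5  [base 6] 5  →[6↦7]→  5 = 5  −1 ⇒ G_3=4
G_3=4  [base 7] 4  →[7↦8]→  4 = 4  −1 ⇒ G_4=3
G_4=3  [base 8] 3  →[8↦9]→  3 = 3  −1 ⇒ G_5=2

3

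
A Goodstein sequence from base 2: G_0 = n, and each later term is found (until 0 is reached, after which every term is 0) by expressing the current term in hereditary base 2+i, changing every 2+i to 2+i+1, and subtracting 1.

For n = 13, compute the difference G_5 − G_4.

G_0 = 13. HB_2(13) = 2^(2 + 1) + 2^2 + 1. Bump = 109. G_1 = 108.
G_1 = 108. HB_3(108) = 3^(3 + 1) + 3^3. Bump = 1280. G_2 = 1279.
G_2 = 1279. HB_4(1279) = 4^(4 + 1) + 3·4^3 + 3·4^2 + 3·4 + 3. Bump = 16093. G_3 = 16092.
G_3 = 16092. HB_5(16092) = 5^(5 + 1) + 3·5^3 + 3·5^2 + 3·5 + 2. Bump = 280712. G_4 = 280711.
G_4 = 280711. HB_6(280711) = 6^(6 + 1) + 3·6^3 + 3·6^2 + 3·6 + 1. Bump = 5765999. G_5 = 5765998.

5485287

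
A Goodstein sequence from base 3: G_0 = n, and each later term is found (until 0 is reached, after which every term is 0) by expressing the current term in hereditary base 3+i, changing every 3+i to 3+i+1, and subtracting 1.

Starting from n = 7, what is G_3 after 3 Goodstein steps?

9

G_0=7  [base 3] 2·3 + 1  →[3↦4]→  2·4 + 1 = 9  −1 ⇒ G_1=8
G_1=8  [base 4] 2·4  →[4↦5]→  2·5 = 10  −1 ⇒ G_2=9
G_2=9  [base 5] 5 + 4  →[5↦6]→  6 + 4 = 10  −1 ⇒ G_3=9
G_3=9  [base 6] 6 + 3  →[6↦7]→  7 + 3 = 10  −1 ⇒ G_4=9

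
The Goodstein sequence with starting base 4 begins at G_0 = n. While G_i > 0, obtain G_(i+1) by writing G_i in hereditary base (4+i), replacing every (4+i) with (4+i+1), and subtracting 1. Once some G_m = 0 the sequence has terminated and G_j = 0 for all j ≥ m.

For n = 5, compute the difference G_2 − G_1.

0

step 0: 5 = 4 + 1; sub 5 for 4: 5 + 1; = 6; G_1 = 6−1 = 5
step 1: 5 = 5; sub 6 for 5: 6; = 6; G_2 = 6−1 = 5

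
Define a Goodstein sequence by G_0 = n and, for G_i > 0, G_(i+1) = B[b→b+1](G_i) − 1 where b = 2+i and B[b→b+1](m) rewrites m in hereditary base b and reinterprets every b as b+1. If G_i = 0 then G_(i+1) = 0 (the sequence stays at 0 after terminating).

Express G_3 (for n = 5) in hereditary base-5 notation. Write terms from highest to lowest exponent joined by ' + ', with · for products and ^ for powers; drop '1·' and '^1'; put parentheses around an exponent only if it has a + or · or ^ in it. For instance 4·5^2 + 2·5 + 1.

3·5^3 + 3·5^2 + 3·5 + 2

i=0: 5 = 2^2 + 1 (b=2); 2→3: 3^3 + 1 = 28; 28−1 = 27
i=1: 27 = 3^3 (b=3); 3→4: 4^4 = 256; 256−1 = 255
i=2: 255 = 3·4^3 + 3·4^2 + 3·4 + 3 (b=4); 4→5: 3·5^3 + 3·5^2 + 3·5 + 3 = 468; 468−1 = 467
i=3: 467 = 3·5^3 + 3·5^2 + 3·5 + 2 (b=5); 5→6: 3·6^3 + 3·6^2 + 3·6 + 2 = 776; 776−1 = 775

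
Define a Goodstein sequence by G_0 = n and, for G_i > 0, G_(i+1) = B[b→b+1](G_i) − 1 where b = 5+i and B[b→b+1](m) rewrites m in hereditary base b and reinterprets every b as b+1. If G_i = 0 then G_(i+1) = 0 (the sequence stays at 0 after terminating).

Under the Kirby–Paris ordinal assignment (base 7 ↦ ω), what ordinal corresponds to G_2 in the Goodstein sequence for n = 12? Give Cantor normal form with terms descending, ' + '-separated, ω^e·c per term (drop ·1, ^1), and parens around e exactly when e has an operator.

G_0=12  [base 5] 2·5 + 2  →[5↦6]→  2·6 + 2 = 14  −1 ⇒ G_1=13
G_1=13  [base 6] 2·6 + 1  →[6↦7]→  2·7 + 1 = 15  −1 ⇒ G_2=14

ω·2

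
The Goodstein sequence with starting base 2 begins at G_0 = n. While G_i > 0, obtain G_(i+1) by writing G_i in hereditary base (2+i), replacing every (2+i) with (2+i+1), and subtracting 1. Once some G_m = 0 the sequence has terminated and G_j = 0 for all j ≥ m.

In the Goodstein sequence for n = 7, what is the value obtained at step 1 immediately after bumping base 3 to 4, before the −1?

260

G_0 = 7. HB_2(7) = 2^2 + 2 + 1. Bump = 31. G_1 = 30.
G_1 = 30. HB_3(30) = 3^3 + 3. Bump = 260. G_2 = 259.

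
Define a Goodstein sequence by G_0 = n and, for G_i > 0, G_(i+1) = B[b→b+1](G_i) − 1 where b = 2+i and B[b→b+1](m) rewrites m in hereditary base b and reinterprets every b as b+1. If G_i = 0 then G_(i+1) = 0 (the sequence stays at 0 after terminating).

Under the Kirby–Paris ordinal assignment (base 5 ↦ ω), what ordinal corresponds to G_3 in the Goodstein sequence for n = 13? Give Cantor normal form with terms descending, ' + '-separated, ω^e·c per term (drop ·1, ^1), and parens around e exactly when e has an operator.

ω^(ω + 1) + ω^3·3 + ω^2·3 + ω·3 + 2

G_0=13  [base 2] 2^(2 + 1) + 2^2 + 1  →[2↦3]→  3^(3 + 1) + 3^3 + 1 = 109  −1 ⇒ G_1=108
G_1=108  [base 3] 3^(3 + 1) + 3^3  →[3↦4]→  4^(4 + 1) + 4^4 = 1280  −1 ⇒ G_2=1279
G_2=1279  [base 4] 4^(4 + 1) + 3·4^3 + 3·4^2 + 3·4 + 3  →[4↦5]→  5^(5 + 1) + 3·5^3 + 3·5^2 + 3·5 + 3 = 16093  −1 ⇒ G_3=16092
G_3=16092  [base 5] 5^(5 + 1) + 3·5^3 + 3·5^2 + 3·5 + 2  →[5↦6]→  6^(6 + 1) + 3·6^3 + 3·6^2 + 3·6 + 2 = 280712  −1 ⇒ G_4=280711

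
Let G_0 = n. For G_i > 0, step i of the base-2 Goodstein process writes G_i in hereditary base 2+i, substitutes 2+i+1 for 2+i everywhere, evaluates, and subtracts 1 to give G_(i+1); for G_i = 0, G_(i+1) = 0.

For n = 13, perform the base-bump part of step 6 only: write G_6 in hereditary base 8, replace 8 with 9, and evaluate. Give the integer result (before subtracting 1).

3486786856

(0) 13|_2 = 2^(2 + 1) + 2^2 + 1 ↦ 3^(3 + 1) + 3^3 + 1|_3 = 109 ⇒ 108
(1) 108|_3 = 3^(3 + 1) + 3^3 ↦ 4^(4 + 1) + 4^4|_4 = 1280 ⇒ 1279
(2) 1279|_4 = 4^(4 + 1) + 3·4^3 + 3·4^2 + 3·4 + 3 ↦ 5^(5 + 1) + 3·5^3 + 3·5^2 + 3·5 + 3|_5 = 16093 ⇒ 16092
(3) 16092|_5 = 5^(5 + 1) + 3·5^3 + 3·5^2 + 3·5 + 2 ↦ 6^(6 + 1) + 3·6^3 + 3·6^2 + 3·6 + 2|_6 = 280712 ⇒ 280711
(4) 280711|_6 = 6^(6 + 1) + 3·6^3 + 3·6^2 + 3·6 + 1 ↦ 7^(7 + 1) + 3·7^3 + 3·7^2 + 3·7 + 1|_7 = 5765999 ⇒ 5765998
(5) 5765998|_7 = 7^(7 + 1) + 3·7^3 + 3·7^2 + 3·7 ↦ 8^(8 + 1) + 3·8^3 + 3·8^2 + 3·8|_8 = 134219480 ⇒ 134219479
(6) 134219479|_8 = 8^(8 + 1) + 3·8^3 + 3·8^2 + 2·8 + 7 ↦ 9^(9 + 1) + 3·9^3 + 3·9^2 + 2·9 + 7|_9 = 3486786856 ⇒ 3486786855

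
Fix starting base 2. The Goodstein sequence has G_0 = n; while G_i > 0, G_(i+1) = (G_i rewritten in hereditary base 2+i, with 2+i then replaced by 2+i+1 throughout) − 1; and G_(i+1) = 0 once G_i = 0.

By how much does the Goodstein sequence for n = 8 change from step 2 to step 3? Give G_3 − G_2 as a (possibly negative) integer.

i=0: 8 = 2^(2 + 1) (b=2); 2→3: 3^(3 + 1) = 81; 81−1 = 80
i=1: 80 = 2·3^3 + 2·3^2 + 2·3 + 2 (b=3); 3→4: 2·4^4 + 2·4^2 + 2·4 + 2 = 554; 554−1 = 553
i=2: 553 = 2·4^4 + 2·4^2 + 2·4 + 1 (b=4); 4→5: 2·5^5 + 2·5^2 + 2·5 + 1 = 6311; 6311−1 = 6310

5757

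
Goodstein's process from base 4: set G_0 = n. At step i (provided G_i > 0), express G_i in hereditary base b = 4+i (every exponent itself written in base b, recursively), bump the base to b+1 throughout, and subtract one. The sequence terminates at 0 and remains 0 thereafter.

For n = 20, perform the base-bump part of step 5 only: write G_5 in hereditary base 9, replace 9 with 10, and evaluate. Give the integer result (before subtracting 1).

20 —HB4→ 4^2 + 4 —bump→ 5^2 + 5 = 30 —(−1)→ 29
29 —HB5→ 5^2 + 4 —bump→ 6^2 + 4 = 40 —(−1)→ 39
39 —HB6→ 6^2 + 3 —bump→ 7^2 + 3 = 52 —(−1)→ 51
51 —HB7→ 7^2 + 2 —bump→ 8^2 + 2 = 66 —(−1)→ 65
65 —HB8→ 8^2 + 1 —bump→ 9^2 + 1 = 82 —(−1)→ 81

100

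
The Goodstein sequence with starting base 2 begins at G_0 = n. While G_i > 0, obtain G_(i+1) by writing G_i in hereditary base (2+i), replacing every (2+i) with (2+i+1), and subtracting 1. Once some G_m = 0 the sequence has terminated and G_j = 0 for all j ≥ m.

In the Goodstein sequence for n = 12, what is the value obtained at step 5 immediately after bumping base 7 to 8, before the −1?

G_0=12  [base 2] 2^(2 + 1) + 2^2  →[2↦3]→  3^(3 + 1) + 3^3 = 108  −1 ⇒ G_1=107
G_1=107  [base 3] 3^(3 + 1) + 2·3^2 + 2·3 + 2  →[3↦4]→  4^(4 + 1) + 2·4^2 + 2·4 + 2 = 1066  −1 ⇒ G_2=1065
G_2=1065  [base 4] 4^(4 + 1) + 2·4^2 + 2·4 + 1  →[4↦5]→  5^(5 + 1) + 2·5^2 + 2·5 + 1 = 15686  −1 ⇒ G_3=15685
G_3=15685  [base 5] 5^(5 + 1) + 2·5^2 + 2·5  →[5↦6]→  6^(6 + 1) + 2·6^2 + 2·6 = 280020  −1 ⇒ G_4=280019
G_4=280019  [base 6] 6^(6 + 1) + 2·6^2 + 6 + 5  →[6↦7]→  7^(7 + 1) + 2·7^2 + 7 + 5 = 5764911  −1 ⇒ G_5=5764910
G_5=5764910  [base 7] 7^(7 + 1) + 2·7^2 + 7 + 4  →[7↦8]→  8^(8 + 1) + 2·8^2 + 8 + 4 = 134217868  −1 ⇒ G_6=134217867

134217868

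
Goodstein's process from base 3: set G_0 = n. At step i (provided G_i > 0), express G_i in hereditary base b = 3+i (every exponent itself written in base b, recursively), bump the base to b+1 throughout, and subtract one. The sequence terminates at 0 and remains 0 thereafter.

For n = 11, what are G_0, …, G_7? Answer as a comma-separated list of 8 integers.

11, 17, 25, 35, 39, 43, 47, 51

step 0: 11 = 3^2 + 2; sub 4 for 3: 4^2 + 2; = 18; G_1 = 18−1 = 17
step 1: 17 = 4^2 + 1; sub 5 for 4: 5^2 + 1; = 26; G_2 = 26−1 = 25
step 2: 25 = 5^2; sub 6 for 5: 6^2; = 36; G_3 = 36−1 = 35
step 3: 35 = 5·6 + 5; sub 7 for 6: 5·7 + 5; = 40; G_4 = 40−1 = 39
step 4: 39 = 5·7 + 4; sub 8 for 7: 5·8 + 4; = 44; G_5 = 44−1 = 43
step 5: 43 = 5·8 + 3; sub 9 for 8: 5·9 + 3; = 48; G_6 = 48−1 = 47
step 6: 47 = 5·9 + 2; sub 10 for 9: 5·10 + 2; = 52; G_7 = 52−1 = 51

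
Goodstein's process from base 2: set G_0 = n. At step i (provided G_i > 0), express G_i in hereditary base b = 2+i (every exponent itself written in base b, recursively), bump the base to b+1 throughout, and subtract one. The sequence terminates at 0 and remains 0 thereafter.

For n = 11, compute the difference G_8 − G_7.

11 —HB2→ 2^(2 + 1) + 2 + 1 —bump→ 3^(3 + 1) + 3 + 1 = 85 —(−1)→ 84
84 —HB3→ 3^(3 + 1) + 3 —bump→ 4^(4 + 1) + 4 = 1028 —(−1)→ 1027
1027 —HB4→ 4^(4 + 1) + 3 —bump→ 5^(5 + 1) + 3 = 15628 —(−1)→ 15627
15627 —HB5→ 5^(5 + 1) + 2 —bump→ 6^(6 + 1) + 2 = 279938 —(−1)→ 279937
279937 —HB6→ 6^(6 + 1) + 1 —bump→ 7^(7 + 1) + 1 = 5764802 —(−1)→ 5764801
5764801 —HB7→ 7^(7 + 1) —bump→ 8^(8 + 1) = 134217728 —(−1)→ 134217727
134217727 —HB8→ 7·8^8 + 7·8^7 + 7·8^6 + 7·8^5 + 7·8^4 + 7·8^3 + 7·8^2 + 7·8 + 7 —bump→ 7·9^9 + 7·9^7 + 7·9^6 + 7·9^5 + 7·9^4 + 7·9^3 + 7·9^2 + 7·9 + 7 = 2749609303 —(−1)→ 2749609302
2749609302 —HB9→ 7·9^9 + 7·9^7 + 7·9^6 + 7·9^5 + 7·9^4 + 7·9^3 + 7·9^2 + 7·9 + 6 —bump→ 7·10^10 + 7·10^7 + 7·10^6 + 7·10^5 + 7·10^4 + 7·10^3 + 7·10^2 + 7·10 + 6 = 70077777776 —(−1)→ 70077777775

67328168473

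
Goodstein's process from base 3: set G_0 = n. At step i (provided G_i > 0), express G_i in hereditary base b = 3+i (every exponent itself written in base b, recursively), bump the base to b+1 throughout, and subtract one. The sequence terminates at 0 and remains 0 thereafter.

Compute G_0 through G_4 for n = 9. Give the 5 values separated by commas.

G_0 = 9. HB_3(9) = 3^2. Bump = 16. G_1 = 15.
G_1 = 15. HB_4(15) = 3·4 + 3. Bump = 18. G_2 = 17.
G_2 = 17. HB_5(17) = 3·5 + 2. Bump = 20. G_3 = 19.
G_3 = 19. HB_6(19) = 3·6 + 1. Bump = 22. G_4 = 21.

9, 15, 17, 19, 21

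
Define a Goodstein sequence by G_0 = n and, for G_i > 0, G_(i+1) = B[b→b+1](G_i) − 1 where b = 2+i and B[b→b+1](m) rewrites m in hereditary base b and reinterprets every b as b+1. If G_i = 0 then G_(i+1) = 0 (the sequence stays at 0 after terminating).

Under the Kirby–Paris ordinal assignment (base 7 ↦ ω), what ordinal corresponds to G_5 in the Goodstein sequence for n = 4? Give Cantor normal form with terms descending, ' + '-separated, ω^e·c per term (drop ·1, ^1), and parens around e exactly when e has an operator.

4 —HB2→ 2^2 —bump→ 3^3 = 27 —(−1)→ 26
26 —HB3→ 2·3^2 + 2·3 + 2 —bump→ 2·4^2 + 2·4 + 2 = 42 —(−1)→ 41
41 —HB4→ 2·4^2 + 2·4 + 1 —bump→ 2·5^2 + 2·5 + 1 = 61 —(−1)→ 60
60 —HB5→ 2·5^2 + 2·5 —bump→ 2·6^2 + 2·6 = 84 —(−1)→ 83
83 —HB6→ 2·6^2 + 6 + 5 —bump→ 2·7^2 + 7 + 5 = 110 —(−1)→ 109
109 —HB7→ 2·7^2 + 7 + 4 —bump→ 2·8^2 + 8 + 4 = 140 —(−1)→ 139

ω^2·2 + ω + 4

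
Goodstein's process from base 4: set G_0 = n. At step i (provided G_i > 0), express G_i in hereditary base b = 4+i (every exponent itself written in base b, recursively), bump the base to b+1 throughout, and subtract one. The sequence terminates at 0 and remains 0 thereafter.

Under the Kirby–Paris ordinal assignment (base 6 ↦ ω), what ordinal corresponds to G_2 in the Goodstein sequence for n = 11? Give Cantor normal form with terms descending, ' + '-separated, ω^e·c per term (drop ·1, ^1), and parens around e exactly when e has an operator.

G_0 = 11. HB_4(11) = 2·4 + 3. Bump = 13. G_1 = 12.
G_1 = 12. HB_5(12) = 2·5 + 2. Bump = 14. G_2 = 13.
G_2 = 13. HB_6(13) = 2·6 + 1. Bump = 15. G_3 = 14.

ω·2 + 1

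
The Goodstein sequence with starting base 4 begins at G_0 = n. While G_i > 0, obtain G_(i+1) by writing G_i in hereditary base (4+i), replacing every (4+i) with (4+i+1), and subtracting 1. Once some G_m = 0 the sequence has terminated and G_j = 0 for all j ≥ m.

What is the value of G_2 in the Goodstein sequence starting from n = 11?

G_0=11  [base 4] 2·4 + 3  →[4↦5]→  2·5 + 3 = 13  −1 ⇒ G_1=12
G_1=12  [base 5] 2·5 + 2  →[5↦6]→  2·6 + 2 = 14  −1 ⇒ G_2=13
G_2=13  [base 6] 2·6 + 1  →[6↦7]→  2·7 + 1 = 15  −1 ⇒ G_3=14

13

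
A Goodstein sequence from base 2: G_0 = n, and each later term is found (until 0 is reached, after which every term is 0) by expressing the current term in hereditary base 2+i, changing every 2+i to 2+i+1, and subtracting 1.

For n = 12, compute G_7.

(0) 12|_2 = 2^(2 + 1) + 2^2 ↦ 3^(3 + 1) + 3^3|_3 = 108 ⇒ 107
(1) 107|_3 = 3^(3 + 1) + 2·3^2 + 2·3 + 2 ↦ 4^(4 + 1) + 2·4^2 + 2·4 + 2|_4 = 1066 ⇒ 1065
(2) 1065|_4 = 4^(4 + 1) + 2·4^2 + 2·4 + 1 ↦ 5^(5 + 1) + 2·5^2 + 2·5 + 1|_5 = 15686 ⇒ 15685
(3) 15685|_5 = 5^(5 + 1) + 2·5^2 + 2·5 ↦ 6^(6 + 1) + 2·6^2 + 2·6|_6 = 280020 ⇒ 280019
(4) 280019|_6 = 6^(6 + 1) + 2·6^2 + 6 + 5 ↦ 7^(7 + 1) + 2·7^2 + 7 + 5|_7 = 5764911 ⇒ 5764910
(5) 5764910|_7 = 7^(7 + 1) + 2·7^2 + 7 + 4 ↦ 8^(8 + 1) + 2·8^2 + 8 + 4|_8 = 134217868 ⇒ 134217867
(6) 134217867|_8 = 8^(8 + 1) + 2·8^2 + 8 + 3 ↦ 9^(9 + 1) + 2·9^2 + 9 + 3|_9 = 3486784575 ⇒ 3486784574
(7) 3486784574|_9 = 9^(9 + 1) + 2·9^2 + 9 + 2 ↦ 10^(10 + 1) + 2·10^2 + 10 + 2|_10 = 100000000212 ⇒ 100000000211

3486784574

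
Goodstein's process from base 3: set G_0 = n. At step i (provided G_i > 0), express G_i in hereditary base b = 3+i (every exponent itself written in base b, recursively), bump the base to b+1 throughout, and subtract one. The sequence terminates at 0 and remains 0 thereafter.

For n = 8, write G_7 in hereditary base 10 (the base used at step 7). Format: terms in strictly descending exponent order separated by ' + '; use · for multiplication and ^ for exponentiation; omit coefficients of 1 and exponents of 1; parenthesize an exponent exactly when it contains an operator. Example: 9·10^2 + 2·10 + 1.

10 + 1

i=0: 8 = 2·3 + 2 (b=3); 3→4: 2·4 + 2 = 10; 10−1 = 9
i=1: 9 = 2·4 + 1 (b=4); 4→5: 2·5 + 1 = 11; 11−1 = 10
i=2: 10 = 2·5 (b=5); 5→6: 2·6 = 12; 12−1 = 11
i=3: 11 = 6 + 5 (b=6); 6→7: 7 + 5 = 12; 12−1 = 11
i=4: 11 = 7 + 4 (b=7); 7→8: 8 + 4 = 12; 12−1 = 11
i=5: 11 = 8 + 3 (b=8); 8→9: 9 + 3 = 12; 12−1 = 11
i=6: 11 = 9 + 2 (b=9); 9→10: 10 + 2 = 12; 12−1 = 11
i=7: 11 = 10 + 1 (b=10); 10→11: 11 + 1 = 12; 12−1 = 11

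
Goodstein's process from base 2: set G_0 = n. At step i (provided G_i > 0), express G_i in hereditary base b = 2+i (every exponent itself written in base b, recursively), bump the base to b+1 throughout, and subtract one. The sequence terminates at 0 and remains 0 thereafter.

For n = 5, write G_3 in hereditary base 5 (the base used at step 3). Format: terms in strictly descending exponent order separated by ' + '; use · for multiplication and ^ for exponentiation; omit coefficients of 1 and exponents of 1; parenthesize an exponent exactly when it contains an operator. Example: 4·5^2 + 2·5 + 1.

[0] 5 ≡ 2^2 + 1 (base 2). Lift 3: 28. −1: 27.
[1] 27 ≡ 3^3 (base 3). Lift 4: 256. −1: 255.
[2] 255 ≡ 3·4^3 + 3·4^2 + 3·4 + 3 (base 4). Lift 5: 468. −1: 467.
[3] 467 ≡ 3·5^3 + 3·5^2 + 3·5 + 2 (base 5). Lift 6: 776. −1: 775.

3·5^3 + 3·5^2 + 3·5 + 2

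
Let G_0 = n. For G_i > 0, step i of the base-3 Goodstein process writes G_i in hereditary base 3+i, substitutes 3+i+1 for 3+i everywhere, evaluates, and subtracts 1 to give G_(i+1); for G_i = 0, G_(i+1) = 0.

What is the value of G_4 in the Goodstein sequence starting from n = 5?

G_0 = 5. HB_3(5) = 3 + 2. Bump = 6. G_1 = 5.
G_1 = 5. HB_4(5) = 4 + 1. Bump = 6. G_2 = 5.
G_2 = 5. HB_5(5) = 5. Bump = 6. G_3 = 5.
G_3 = 5. HB_6(5) = 5. Bump = 5. G_4 = 4.
G_4 = 4. HB_7(4) = 4. Bump = 4. G_5 = 3.

4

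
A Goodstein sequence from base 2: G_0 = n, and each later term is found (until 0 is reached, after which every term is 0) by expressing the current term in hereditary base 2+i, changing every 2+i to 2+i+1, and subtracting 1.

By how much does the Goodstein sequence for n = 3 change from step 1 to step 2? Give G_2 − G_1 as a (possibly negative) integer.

[0] 3 ≡ 2 + 1 (base 2). Lift 3: 4. −1: 3.
[1] 3 ≡ 3 (base 3). Lift 4: 4. −1: 3.

0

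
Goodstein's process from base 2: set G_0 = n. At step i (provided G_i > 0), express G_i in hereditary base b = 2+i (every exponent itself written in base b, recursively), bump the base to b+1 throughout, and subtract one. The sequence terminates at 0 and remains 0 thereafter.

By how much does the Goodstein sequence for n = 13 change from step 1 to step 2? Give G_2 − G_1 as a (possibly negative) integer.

1171

i=0: 13 = 2^(2 + 1) + 2^2 + 1 (b=2); 2→3: 3^(3 + 1) + 3^3 + 1 = 109; 109−1 = 108
i=1: 108 = 3^(3 + 1) + 3^3 (b=3); 3→4: 4^(4 + 1) + 4^4 = 1280; 1280−1 = 1279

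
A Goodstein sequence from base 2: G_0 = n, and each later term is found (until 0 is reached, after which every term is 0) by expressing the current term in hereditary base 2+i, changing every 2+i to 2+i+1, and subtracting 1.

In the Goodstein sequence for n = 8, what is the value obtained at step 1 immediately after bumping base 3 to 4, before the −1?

554

step 0: 8 = 2^(2 + 1); sub 3 for 2: 3^(3 + 1); = 81; G_1 = 81−1 = 80
step 1: 80 = 2·3^3 + 2·3^2 + 2·3 + 2; sub 4 for 3: 2·4^4 + 2·4^2 + 2·4 + 2; = 554; G_2 = 554−1 = 553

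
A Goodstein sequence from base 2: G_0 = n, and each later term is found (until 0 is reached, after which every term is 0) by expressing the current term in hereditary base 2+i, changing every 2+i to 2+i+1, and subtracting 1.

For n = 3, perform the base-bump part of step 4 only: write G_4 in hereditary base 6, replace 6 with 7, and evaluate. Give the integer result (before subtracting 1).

1

step 0: 3 = 2 + 1; sub 3 for 2: 3 + 1; = 4; G_1 = 4−1 = 3
step 1: 3 = 3; sub 4 for 3: 4; = 4; G_2 = 4−1 = 3
step 2: 3 = 3; sub 5 for 4: 3; = 3; G_3 = 3−1 = 2
step 3: 2 = 2; sub 6 for 5: 2; = 2; G_4 = 2−1 = 1
step 4: 1 = 1; sub 7 for 6: 1; = 1; G_5 = 1−1 = 0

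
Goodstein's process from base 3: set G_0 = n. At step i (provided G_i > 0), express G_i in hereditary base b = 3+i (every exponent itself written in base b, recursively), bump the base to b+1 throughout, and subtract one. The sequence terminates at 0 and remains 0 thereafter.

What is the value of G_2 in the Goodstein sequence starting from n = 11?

25

[0] 11 ≡ 3^2 + 2 (base 3). Lift 4: 18. −1: 17.
[1] 17 ≡ 4^2 + 1 (base 4). Lift 5: 26. −1: 25.
[2] 25 ≡ 5^2 (base 5). Lift 6: 36. −1: 35.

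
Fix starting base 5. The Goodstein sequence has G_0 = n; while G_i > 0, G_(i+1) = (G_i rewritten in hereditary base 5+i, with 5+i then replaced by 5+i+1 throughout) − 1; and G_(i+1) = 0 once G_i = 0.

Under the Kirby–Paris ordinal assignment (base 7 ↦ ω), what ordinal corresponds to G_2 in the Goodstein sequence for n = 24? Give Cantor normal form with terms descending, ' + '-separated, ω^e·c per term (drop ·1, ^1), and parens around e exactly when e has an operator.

(0) 24|_5 = 4·5 + 4 ↦ 4·6 + 4|_6 = 28 ⇒ 27
(1) 27|_6 = 4·6 + 3 ↦ 4·7 + 3|_7 = 31 ⇒ 30

ω·4 + 2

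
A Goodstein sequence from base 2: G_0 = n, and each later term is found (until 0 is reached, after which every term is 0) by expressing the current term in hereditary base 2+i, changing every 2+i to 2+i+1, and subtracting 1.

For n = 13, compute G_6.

base 2: 13 = 2^(2 + 1) + 2^2 + 1; at 3: 3^(3 + 1) + 3^3 + 1 = 109; next = 108
base 3: 108 = 3^(3 + 1) + 3^3; at 4: 4^(4 + 1) + 4^4 = 1280; next = 1279
base 4: 1279 = 4^(4 + 1) + 3·4^3 + 3·4^2 + 3·4 + 3; at 5: 5^(5 + 1) + 3·5^3 + 3·5^2 + 3·5 + 3 = 16093; next = 16092
base 5: 16092 = 5^(5 + 1) + 3·5^3 + 3·5^2 + 3·5 + 2; at 6: 6^(6 + 1) + 3·6^3 + 3·6^2 + 3·6 + 2 = 280712; next = 280711
base 6: 280711 = 6^(6 + 1) + 3·6^3 + 3·6^2 + 3·6 + 1; at 7: 7^(7 + 1) + 3·7^3 + 3·7^2 + 3·7 + 1 = 5765999; next = 5765998
base 7: 5765998 = 7^(7 + 1) + 3·7^3 + 3·7^2 + 3·7; at 8: 8^(8 + 1) + 3·8^3 + 3·8^2 + 3·8 = 134219480; next = 134219479
base 8: 134219479 = 8^(8 + 1) + 3·8^3 + 3·8^2 + 2·8 + 7; at 9: 9^(9 + 1) + 3·9^3 + 3·9^2 + 2·9 + 7 = 3486786856; next = 3486786855

134219479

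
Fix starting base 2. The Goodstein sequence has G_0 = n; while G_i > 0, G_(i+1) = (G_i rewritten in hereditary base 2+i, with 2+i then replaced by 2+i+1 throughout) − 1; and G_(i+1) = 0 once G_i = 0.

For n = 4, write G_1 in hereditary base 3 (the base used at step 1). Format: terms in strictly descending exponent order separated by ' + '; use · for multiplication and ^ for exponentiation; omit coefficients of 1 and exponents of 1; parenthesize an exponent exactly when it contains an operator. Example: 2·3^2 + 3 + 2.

base 2: 4 = 2^2; at 3: 3^3 = 27; next = 26
base 3: 26 = 2·3^2 + 2·3 + 2; at 4: 2·4^2 + 2·4 + 2 = 42; next = 41

2·3^2 + 2·3 + 2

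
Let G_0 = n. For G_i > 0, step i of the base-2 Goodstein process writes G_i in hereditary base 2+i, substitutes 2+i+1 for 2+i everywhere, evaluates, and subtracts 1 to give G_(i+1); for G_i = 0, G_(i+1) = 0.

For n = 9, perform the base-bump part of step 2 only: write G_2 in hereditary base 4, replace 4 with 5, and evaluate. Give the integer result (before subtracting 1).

G_0 = 9. HB_2(9) = 2^(2 + 1) + 1. Bump = 82. G_1 = 81.
G_1 = 81. HB_3(81) = 3^(3 + 1). Bump = 1024. G_2 = 1023.

9843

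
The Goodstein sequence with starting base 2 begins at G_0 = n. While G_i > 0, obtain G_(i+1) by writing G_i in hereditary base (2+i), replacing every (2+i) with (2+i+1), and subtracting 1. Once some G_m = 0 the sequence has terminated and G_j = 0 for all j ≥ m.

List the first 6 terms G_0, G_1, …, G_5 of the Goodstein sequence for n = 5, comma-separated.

5, 27, 255, 467, 775, 1197

G_0 = 5. HB_2(5) = 2^2 + 1. Bump = 28. G_1 = 27.
G_1 = 27. HB_3(27) = 3^3. Bump = 256. G_2 = 255.
G_2 = 255. HB_4(255) = 3·4^3 + 3·4^2 + 3·4 + 3. Bump = 468. G_3 = 467.
G_3 = 467. HB_5(467) = 3·5^3 + 3·5^2 + 3·5 + 2. Bump = 776. G_4 = 775.
G_4 = 775. HB_6(775) = 3·6^3 + 3·6^2 + 3·6 + 1. Bump = 1198. G_5 = 1197.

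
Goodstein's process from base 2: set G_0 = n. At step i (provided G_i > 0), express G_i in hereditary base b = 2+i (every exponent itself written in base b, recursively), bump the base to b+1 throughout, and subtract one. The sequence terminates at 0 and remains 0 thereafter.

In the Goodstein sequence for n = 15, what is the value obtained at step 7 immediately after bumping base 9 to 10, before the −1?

100077777776

(0) 15|_2 = 2^(2 + 1) + 2^2 + 2 + 1 ↦ 3^(3 + 1) + 3^3 + 3 + 1|_3 = 112 ⇒ 111
(1) 111|_3 = 3^(3 + 1) + 3^3 + 3 ↦ 4^(4 + 1) + 4^4 + 4|_4 = 1284 ⇒ 1283
(2) 1283|_4 = 4^(4 + 1) + 4^4 + 3 ↦ 5^(5 + 1) + 5^5 + 3|_5 = 18753 ⇒ 18752
(3) 18752|_5 = 5^(5 + 1) + 5^5 + 2 ↦ 6^(6 + 1) + 6^6 + 2|_6 = 326594 ⇒ 326593
(4) 326593|_6 = 6^(6 + 1) + 6^6 + 1 ↦ 7^(7 + 1) + 7^7 + 1|_7 = 6588345 ⇒ 6588344
(5) 6588344|_7 = 7^(7 + 1) + 7^7 ↦ 8^(8 + 1) + 8^8|_8 = 150994944 ⇒ 150994943
(6) 150994943|_8 = 8^(8 + 1) + 7·8^7 + 7·8^6 + 7·8^5 + 7·8^4 + 7·8^3 + 7·8^2 + 7·8 + 7 ↦ 9^(9 + 1) + 7·9^7 + 7·9^6 + 7·9^5 + 7·9^4 + 7·9^3 + 7·9^2 + 7·9 + 7|_9 = 3524450281 ⇒ 3524450280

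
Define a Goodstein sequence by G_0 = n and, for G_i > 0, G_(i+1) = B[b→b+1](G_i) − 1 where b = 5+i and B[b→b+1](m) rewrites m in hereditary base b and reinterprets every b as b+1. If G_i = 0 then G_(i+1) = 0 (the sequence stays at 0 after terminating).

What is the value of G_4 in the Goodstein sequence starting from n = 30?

G_0=30  [base 5] 5^2 + 5  →[5↦6]→  6^2 + 6 = 42  −1 ⇒ G_1=41
G_1=41  [base 6] 6^2 + 5  →[6↦7]→  7^2 + 5 = 54  −1 ⇒ G_2=53
G_2=53  [base 7] 7^2 + 4  →[7↦8]→  8^2 + 4 = 68  −1 ⇒ G_3=67
G_3=67  [base 8] 8^2 + 3  →[8↦9]→  9^2 + 3 = 84  −1 ⇒ G_4=83

83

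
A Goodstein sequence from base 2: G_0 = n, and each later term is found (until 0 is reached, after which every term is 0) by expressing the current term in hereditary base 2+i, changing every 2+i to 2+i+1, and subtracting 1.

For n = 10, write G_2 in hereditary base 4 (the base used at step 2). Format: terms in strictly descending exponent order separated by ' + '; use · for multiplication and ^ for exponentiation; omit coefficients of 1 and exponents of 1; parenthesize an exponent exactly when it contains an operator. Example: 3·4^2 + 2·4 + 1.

base 2: 10 = 2^(2 + 1) + 2; at 3: 3^(3 + 1) + 3 = 84; next = 83
base 3: 83 = 3^(3 + 1) + 2; at 4: 4^(4 + 1) + 2 = 1026; next = 1025
base 4: 1025 = 4^(4 + 1) + 1; at 5: 5^(5 + 1) + 1 = 15626; next = 15625

4^(4 + 1) + 1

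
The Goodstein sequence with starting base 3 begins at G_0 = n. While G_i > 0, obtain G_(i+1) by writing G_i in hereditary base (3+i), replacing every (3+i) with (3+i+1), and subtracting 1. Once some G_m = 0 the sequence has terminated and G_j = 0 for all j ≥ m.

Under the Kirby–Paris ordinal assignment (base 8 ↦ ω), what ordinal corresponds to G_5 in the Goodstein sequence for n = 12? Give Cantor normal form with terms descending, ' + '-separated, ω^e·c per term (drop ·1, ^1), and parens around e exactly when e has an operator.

ω·7 + 7

(0) 12|_3 = 3^2 + 3 ↦ 4^2 + 4|_4 = 20 ⇒ 19
(1) 19|_4 = 4^2 + 3 ↦ 5^2 + 3|_5 = 28 ⇒ 27
(2) 27|_5 = 5^2 + 2 ↦ 6^2 + 2|_6 = 38 ⇒ 37
(3) 37|_6 = 6^2 + 1 ↦ 7^2 + 1|_7 = 50 ⇒ 49
(4) 49|_7 = 7^2 ↦ 8^2|_8 = 64 ⇒ 63
(5) 63|_8 = 7·8 + 7 ↦ 7·9 + 7|_9 = 70 ⇒ 69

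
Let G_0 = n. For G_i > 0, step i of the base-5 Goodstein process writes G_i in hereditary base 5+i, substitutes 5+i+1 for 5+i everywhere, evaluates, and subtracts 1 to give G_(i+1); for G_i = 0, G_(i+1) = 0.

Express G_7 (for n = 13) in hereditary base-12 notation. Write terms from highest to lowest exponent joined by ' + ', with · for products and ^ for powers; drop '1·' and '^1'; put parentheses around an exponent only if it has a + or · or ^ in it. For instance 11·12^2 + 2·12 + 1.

13 —HB5→ 2·5 + 3 —bump→ 2·6 + 3 = 15 —(−1)→ 14
14 —HB6→ 2·6 + 2 —bump→ 2·7 + 2 = 16 —(−1)→ 15
15 —HB7→ 2·7 + 1 —bump→ 2·8 + 1 = 17 —(−1)→ 16
16 —HB8→ 2·8 —bump→ 2·9 = 18 —(−1)→ 17
17 —HB9→ 9 + 8 —bump→ 10 + 8 = 18 —(−1)→ 17
17 —HB10→ 10 + 7 —bump→ 11 + 7 = 18 —(−1)→ 17
17 —HB11→ 11 + 6 —bump→ 12 + 6 = 18 —(−1)→ 17
17 —HB12→ 12 + 5 —bump→ 13 + 5 = 18 —(−1)→ 17

12 + 5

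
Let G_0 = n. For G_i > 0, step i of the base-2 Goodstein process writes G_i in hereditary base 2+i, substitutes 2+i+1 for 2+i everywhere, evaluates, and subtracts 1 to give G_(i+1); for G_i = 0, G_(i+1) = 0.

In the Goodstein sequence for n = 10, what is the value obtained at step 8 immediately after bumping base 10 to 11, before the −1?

(0) 10|_2 = 2^(2 + 1) + 2 ↦ 3^(3 + 1) + 3|_3 = 84 ⇒ 83
(1) 83|_3 = 3^(3 + 1) + 2 ↦ 4^(4 + 1) + 2|_4 = 1026 ⇒ 1025
(2) 1025|_4 = 4^(4 + 1) + 1 ↦ 5^(5 + 1) + 1|_5 = 15626 ⇒ 15625
(3) 15625|_5 = 5^(5 + 1) ↦ 6^(6 + 1)|_6 = 279936 ⇒ 279935
(4) 279935|_6 = 5·6^6 + 5·6^5 + 5·6^4 + 5·6^3 + 5·6^2 + 5·6 + 5 ↦ 5·7^7 + 5·7^5 + 5·7^4 + 5·7^3 + 5·7^2 + 5·7 + 5|_7 = 4215755 ⇒ 4215754
(5) 4215754|_7 = 5·7^7 + 5·7^5 + 5·7^4 + 5·7^3 + 5·7^2 + 5·7 + 4 ↦ 5·8^8 + 5·8^5 + 5·8^4 + 5·8^3 + 5·8^2 + 5·8 + 4|_8 = 84073324 ⇒ 84073323
(6) 84073323|_8 = 5·8^8 + 5·8^5 + 5·8^4 + 5·8^3 + 5·8^2 + 5·8 + 3 ↦ 5·9^9 + 5·9^5 + 5·9^4 + 5·9^3 + 5·9^2 + 5·9 + 3|_9 = 1937434593 ⇒ 1937434592
(7) 1937434592|_9 = 5·9^9 + 5·9^5 + 5·9^4 + 5·9^3 + 5·9^2 + 5·9 + 2 ↦ 5·10^10 + 5·10^5 + 5·10^4 + 5·10^3 + 5·10^2 + 5·10 + 2|_10 = 50000555552 ⇒ 50000555551
(8) 50000555551|_10 = 5·10^10 + 5·10^5 + 5·10^4 + 5·10^3 + 5·10^2 + 5·10 + 1 ↦ 5·11^11 + 5·11^5 + 5·11^4 + 5·11^3 + 5·11^2 + 5·11 + 1|_11 = 1426559238831 ⇒ 1426559238830

1426559238831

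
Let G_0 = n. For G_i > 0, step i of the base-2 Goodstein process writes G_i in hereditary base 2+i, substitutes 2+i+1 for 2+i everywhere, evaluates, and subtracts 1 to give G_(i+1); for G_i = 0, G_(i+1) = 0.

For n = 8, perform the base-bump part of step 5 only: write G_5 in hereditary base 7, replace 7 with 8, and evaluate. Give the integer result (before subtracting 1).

[0] 8 ≡ 2^(2 + 1) (base 2). Lift 3: 81. −1: 80.
[1] 80 ≡ 2·3^3 + 2·3^2 + 2·3 + 2 (base 3). Lift 4: 554. −1: 553.
[2] 553 ≡ 2·4^4 + 2·4^2 + 2·4 + 1 (base 4). Lift 5: 6311. −1: 6310.
[3] 6310 ≡ 2·5^5 + 2·5^2 + 2·5 (base 5). Lift 6: 93396. −1: 93395.
[4] 93395 ≡ 2·6^6 + 2·6^2 + 6 + 5 (base 6). Lift 7: 1647196. −1: 1647195.
[5] 1647195 ≡ 2·7^7 + 2·7^2 + 7 + 4 (base 7). Lift 8: 33554572. −1: 33554571.

33554572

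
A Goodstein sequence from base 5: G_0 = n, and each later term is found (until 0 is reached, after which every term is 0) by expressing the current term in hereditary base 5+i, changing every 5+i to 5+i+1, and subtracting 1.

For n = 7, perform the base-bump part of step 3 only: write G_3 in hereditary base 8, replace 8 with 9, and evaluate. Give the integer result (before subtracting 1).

(0) 7|_5 = 5 + 2 ↦ 6 + 2|_6 = 8 ⇒ 7
(1) 7|_6 = 6 + 1 ↦ 7 + 1|_7 = 8 ⇒ 7
(2) 7|_7 = 7 ↦ 8|_8 = 8 ⇒ 7
(3) 7|_8 = 7 ↦ 7|_9 = 7 ⇒ 6

7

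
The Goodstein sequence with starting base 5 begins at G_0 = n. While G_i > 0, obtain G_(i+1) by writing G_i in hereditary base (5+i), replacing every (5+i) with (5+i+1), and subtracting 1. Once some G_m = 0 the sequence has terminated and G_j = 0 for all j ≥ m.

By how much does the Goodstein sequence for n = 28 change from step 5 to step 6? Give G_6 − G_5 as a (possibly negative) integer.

G_0 = 28. HB_5(28) = 5^2 + 3. Bump = 39. G_1 = 38.
G_1 = 38. HB_6(38) = 6^2 + 2. Bump = 51. G_2 = 50.
G_2 = 50. HB_7(50) = 7^2 + 1. Bump = 65. G_3 = 64.
G_3 = 64. HB_8(64) = 8^2. Bump = 81. G_4 = 80.
G_4 = 80. HB_9(80) = 8·9 + 8. Bump = 88. G_5 = 87.
G_5 = 87. HB_10(87) = 8·10 + 7. Bump = 95. G_6 = 94.

7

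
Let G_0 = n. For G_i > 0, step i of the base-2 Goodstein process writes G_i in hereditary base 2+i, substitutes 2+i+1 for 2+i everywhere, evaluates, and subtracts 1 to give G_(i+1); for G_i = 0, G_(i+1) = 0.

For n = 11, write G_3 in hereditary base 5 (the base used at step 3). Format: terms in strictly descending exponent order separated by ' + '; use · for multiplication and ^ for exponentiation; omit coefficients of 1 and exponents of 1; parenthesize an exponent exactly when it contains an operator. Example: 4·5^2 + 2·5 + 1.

5^(5 + 1) + 2

11 —HB2→ 2^(2 + 1) + 2 + 1 —bump→ 3^(3 + 1) + 3 + 1 = 85 —(−1)→ 84
84 —HB3→ 3^(3 + 1) + 3 —bump→ 4^(4 + 1) + 4 = 1028 —(−1)→ 1027
1027 —HB4→ 4^(4 + 1) + 3 —bump→ 5^(5 + 1) + 3 = 15628 —(−1)→ 15627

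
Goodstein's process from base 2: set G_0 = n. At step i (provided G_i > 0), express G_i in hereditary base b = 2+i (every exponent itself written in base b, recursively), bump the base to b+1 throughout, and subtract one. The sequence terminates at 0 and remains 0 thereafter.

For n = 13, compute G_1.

(0) 13|_2 = 2^(2 + 1) + 2^2 + 1 ↦ 3^(3 + 1) + 3^3 + 1|_3 = 109 ⇒ 108
(1) 108|_3 = 3^(3 + 1) + 3^3 ↦ 4^(4 + 1) + 4^4|_4 = 1280 ⇒ 1279

108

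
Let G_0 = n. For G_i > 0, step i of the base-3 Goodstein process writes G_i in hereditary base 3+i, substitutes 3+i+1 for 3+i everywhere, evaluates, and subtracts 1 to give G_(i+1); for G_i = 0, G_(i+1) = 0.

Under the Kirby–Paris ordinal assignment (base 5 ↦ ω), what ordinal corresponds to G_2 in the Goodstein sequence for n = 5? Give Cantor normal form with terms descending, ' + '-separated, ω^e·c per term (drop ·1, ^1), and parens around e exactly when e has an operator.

base 3: 5 = 3 + 2; at 4: 4 + 2 = 6; next = 5
base 4: 5 = 4 + 1; at 5: 5 + 1 = 6; next = 5
base 5: 5 = 5; at 6: 6 = 6; next = 5

ω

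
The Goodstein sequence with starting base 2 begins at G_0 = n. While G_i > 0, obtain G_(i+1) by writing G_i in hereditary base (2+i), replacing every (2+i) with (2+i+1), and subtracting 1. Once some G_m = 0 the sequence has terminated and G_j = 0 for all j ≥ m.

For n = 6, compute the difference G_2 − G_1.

228

base 2: 6 = 2^2 + 2; at 3: 3^3 + 3 = 30; next = 29
base 3: 29 = 3^3 + 2; at 4: 4^4 + 2 = 258; next = 257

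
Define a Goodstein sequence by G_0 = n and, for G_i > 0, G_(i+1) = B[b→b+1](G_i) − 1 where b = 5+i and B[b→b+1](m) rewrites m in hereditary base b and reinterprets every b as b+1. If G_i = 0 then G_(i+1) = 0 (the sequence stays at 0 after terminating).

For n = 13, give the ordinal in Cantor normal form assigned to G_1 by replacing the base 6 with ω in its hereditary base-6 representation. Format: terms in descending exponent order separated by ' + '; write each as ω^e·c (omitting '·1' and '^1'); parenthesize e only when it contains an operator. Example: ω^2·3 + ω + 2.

ω·2 + 2

(0) 13|_5 = 2·5 + 3 ↦ 2·6 + 3|_6 = 15 ⇒ 14
(1) 14|_6 = 2·6 + 2 ↦ 2·7 + 2|_7 = 16 ⇒ 15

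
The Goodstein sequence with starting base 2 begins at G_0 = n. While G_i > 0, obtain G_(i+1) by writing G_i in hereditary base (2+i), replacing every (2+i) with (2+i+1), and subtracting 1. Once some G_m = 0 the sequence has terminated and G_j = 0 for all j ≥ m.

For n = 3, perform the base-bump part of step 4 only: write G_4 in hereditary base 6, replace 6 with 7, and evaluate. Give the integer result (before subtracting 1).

3 —HB2→ 2 + 1 —bump→ 3 + 1 = 4 —(−1)→ 3
3 —HB3→ 3 —bump→ 4 = 4 —(−1)→ 3
3 —HB4→ 3 —bump→ 3 = 3 —(−1)→ 2
2 —HB5→ 2 —bump→ 2 = 2 —(−1)→ 1
1 —HB6→ 1 —bump→ 1 = 1 —(−1)→ 0

1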